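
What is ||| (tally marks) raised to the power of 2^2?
Convert ||| (tally marks) → 3 (decimal)
Convert 2^2 (power) → 4 (decimal)
Compute 3 ^ 4 = 81
81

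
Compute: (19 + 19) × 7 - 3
Parentheses first: 19 + 19 = 38
Multiply: 38 × 7 = 266
Subtract: 266 - 3 = 263
263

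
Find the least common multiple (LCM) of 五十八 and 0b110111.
Convert 五十八 (Chinese numeral) → 5×10 + 8 = 58 (decimal)
Convert 0b110111 (binary) → 32 + 16 + 4 + 2 + 1 = 55 (decimal)
Compute lcm(58, 55) = 3190
3190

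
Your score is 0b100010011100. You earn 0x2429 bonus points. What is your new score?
Convert 0b100010011100 (binary) → 2048 + 128 + 16 + 8 + 4 = 2204 (decimal)
Convert 0x2429 (hexadecimal) → 2×4096 + 4×256 + 2×16 + 9 = 9257 (decimal)
Compute 2204 + 9257 = 11461
11461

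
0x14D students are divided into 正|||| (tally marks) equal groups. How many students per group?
Convert 0x14D (hexadecimal) → 1×256 + 4×16 + 13 = 333 (decimal)
Convert 正|||| (tally marks) → 5 + 4 = 9 (decimal)
Compute 333 ÷ 9 = 37
37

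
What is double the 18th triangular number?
The 18th triangular number = 18×19/2 = 171
Compute 171 × 2 = 342
342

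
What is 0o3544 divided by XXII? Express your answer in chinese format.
Convert 0o3544 (octal) → 3×512 + 5×64 + 4×8 + 4 = 1892 (decimal)
Convert XXII (Roman numeral) → 10 + 10 + 1 + 1 = 22 (decimal)
Compute 1892 ÷ 22 = 86
Convert 86 (decimal) → 86 = 8×10 + 6 → 八十六 (Chinese numeral)
八十六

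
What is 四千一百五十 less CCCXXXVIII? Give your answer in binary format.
Convert 四千一百五十 (Chinese numeral) → 4×1000 + 1×100 + 5×10 = 4150 (decimal)
Convert CCCXXXVIII (Roman numeral) → 100 + 100 + 100 + 10 + 10 + 10 + 5 + 1 + 1 + 1 = 338 (decimal)
Compute 4150 - 338 = 3812
Convert 3812 (decimal) → 3812 = 2048 + 1024 + 512 + 128 + 64 + 32 + 4 → 0b111011100100 (binary)
0b111011100100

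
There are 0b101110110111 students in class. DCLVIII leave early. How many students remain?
Convert 0b101110110111 (binary) → 2048 + 512 + 256 + 128 + 32 + 16 + 4 + 2 + 1 = 2999 (decimal)
Convert DCLVIII (Roman numeral) → 500 + 100 + 50 + 5 + 1 + 1 + 1 = 658 (decimal)
Compute 2999 - 658 = 2341
2341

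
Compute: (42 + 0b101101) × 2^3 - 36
Convert 0b101101 (binary) → 32 + 8 + 4 + 1 = 45 (decimal)
Convert 2^3 (power) → 8 (decimal)
Expression in decimal: (42 + 45) × 8 - 36
Parentheses first: 42 + 45 = 87
Multiply: 87 × 8 = 696
Subtract: 696 - 36 = 660
660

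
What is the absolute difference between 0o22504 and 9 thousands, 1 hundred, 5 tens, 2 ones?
Convert 0o22504 (octal) → 2×4096 + 2×512 + 5×64 + 4 = 9540 (decimal)
Convert 9 thousands, 1 hundred, 5 tens, 2 ones (place-value notation) → 9×1000 + 1×100 + 5×10 + 2 = 9152 (decimal)
Compute |9540 - 9152| = 388
388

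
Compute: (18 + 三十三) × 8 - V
Convert 三十三 (Chinese numeral) → 3×10 + 3 = 33 (decimal)
Convert V (Roman numeral) → 5 (decimal)
Expression in decimal: (18 + 33) × 8 - 5
Parentheses first: 18 + 33 = 51
Multiply: 51 × 8 = 408
Subtract: 408 - 5 = 403
403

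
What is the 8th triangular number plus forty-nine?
The 8th triangular number = 8×9/2 = 36
Convert forty-nine (English words) → 49 (decimal)
Compute 36 + 49 = 85
85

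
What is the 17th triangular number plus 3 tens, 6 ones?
The 17th triangular number = 17×18/2 = 153
Convert 3 tens, 6 ones (place-value notation) → 3×10 + 6 = 36 (decimal)
Compute 153 + 36 = 189
189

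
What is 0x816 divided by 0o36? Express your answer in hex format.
Convert 0x816 (hexadecimal) → 8×256 + 1×16 + 6 = 2070 (decimal)
Convert 0o36 (octal) → 3×8 + 6 = 30 (decimal)
Compute 2070 ÷ 30 = 69
Convert 69 (decimal) → 69 = 4×16 + 5 → 0x45 (hexadecimal)
0x45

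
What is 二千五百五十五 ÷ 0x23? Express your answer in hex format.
Convert 二千五百五十五 (Chinese numeral) → 2×1000 + 5×100 + 5×10 + 5 = 2555 (decimal)
Convert 0x23 (hexadecimal) → 2×16 + 3 = 35 (decimal)
Compute 2555 ÷ 35 = 73
Convert 73 (decimal) → 73 = 4×16 + 9 → 0x49 (hexadecimal)
0x49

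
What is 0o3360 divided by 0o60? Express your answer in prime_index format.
Convert 0o3360 (octal) → 3×512 + 3×64 + 6×8 = 1776 (decimal)
Convert 0o60 (octal) → 6×8 = 48 (decimal)
Compute 1776 ÷ 48 = 37
Convert 37 (decimal) → the 12th prime (prime index)
the 12th prime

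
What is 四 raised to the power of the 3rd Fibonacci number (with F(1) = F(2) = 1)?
Convert 四 (Chinese numeral) → 4 (decimal)
Convert the 3rd Fibonacci number (with F(1) = F(2) = 1) (Fibonacci index) → 1, 1, 2 → 2 (decimal)
Compute 4 ^ 2 = 16
16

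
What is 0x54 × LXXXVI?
Convert 0x54 (hexadecimal) → 5×16 + 4 = 84 (decimal)
Convert LXXXVI (Roman numeral) → 50 + 10 + 10 + 10 + 5 + 1 = 86 (decimal)
Compute 84 × 86 = 7224
7224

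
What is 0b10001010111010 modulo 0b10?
Convert 0b10001010111010 (binary) → 8192 + 512 + 128 + 32 + 16 + 8 + 2 = 8890 (decimal)
Convert 0b10 (binary) → 2 (decimal)
Compute 8890 mod 2 = 0
0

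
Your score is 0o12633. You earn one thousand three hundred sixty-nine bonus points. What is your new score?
Convert 0o12633 (octal) → 1×4096 + 2×512 + 6×64 + 3×8 + 3 = 5531 (decimal)
Convert one thousand three hundred sixty-nine (English words) → 1×1000 + 3×100 + 69 = 1369 (decimal)
Compute 5531 + 1369 = 6900
6900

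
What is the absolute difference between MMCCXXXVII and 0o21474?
Convert MMCCXXXVII (Roman numeral) → 1000 + 1000 + 100 + 100 + 10 + 10 + 10 + 5 + 1 + 1 = 2237 (decimal)
Convert 0o21474 (octal) → 2×4096 + 1×512 + 4×64 + 7×8 + 4 = 9020 (decimal)
Compute |2237 - 9020| = 6783
6783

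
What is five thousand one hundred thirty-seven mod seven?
Convert five thousand one hundred thirty-seven (English words) → 5×1000 + 1×100 + 37 = 5137 (decimal)
Convert seven (English words) → 7 (decimal)
Compute 5137 mod 7 = 6
6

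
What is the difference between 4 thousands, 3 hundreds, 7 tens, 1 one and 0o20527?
Convert 4 thousands, 3 hundreds, 7 tens, 1 one (place-value notation) → 4×1000 + 3×100 + 7×10 + 1 = 4371 (decimal)
Convert 0o20527 (octal) → 2×4096 + 5×64 + 2×8 + 7 = 8535 (decimal)
Difference: |4371 - 8535| = 4164
4164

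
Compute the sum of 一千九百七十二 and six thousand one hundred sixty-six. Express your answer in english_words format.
Convert 一千九百七十二 (Chinese numeral) → 1×1000 + 9×100 + 7×10 + 2 = 1972 (decimal)
Convert six thousand one hundred sixty-six (English words) → 6×1000 + 1×100 + 66 = 6166 (decimal)
Compute 1972 + 6166 = 8138
Convert 8138 (decimal) → 8138 = 8×1000 + 1×100 + 38 → eight thousand one hundred thirty-eight (English words)
eight thousand one hundred thirty-eight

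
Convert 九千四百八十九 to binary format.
Convert 九千四百八十九 (Chinese numeral) → 9×1000 + 4×100 + 8×10 + 9 = 9489 (decimal)
Convert 9489 (decimal) → 9489 = 8192 + 1024 + 256 + 16 + 1 → 0b10010100010001 (binary)
0b10010100010001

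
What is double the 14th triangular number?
The 14th triangular number = 14×15/2 = 105
Compute 105 × 2 = 210
210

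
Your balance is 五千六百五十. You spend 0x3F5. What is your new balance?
Convert 五千六百五十 (Chinese numeral) → 5×1000 + 6×100 + 5×10 = 5650 (decimal)
Convert 0x3F5 (hexadecimal) → 3×256 + 15×16 + 5 = 1013 (decimal)
Compute 5650 - 1013 = 4637
4637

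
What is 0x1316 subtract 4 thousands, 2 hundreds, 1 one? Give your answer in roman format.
Convert 0x1316 (hexadecimal) → 1×4096 + 3×256 + 1×16 + 6 = 4886 (decimal)
Convert 4 thousands, 2 hundreds, 1 one (place-value notation) → 4×1000 + 2×100 + 1 = 4201 (decimal)
Compute 4886 - 4201 = 685
Convert 685 (decimal) → 685 = 500 + 100 + 50 + 10 + 10 + 10 + 5 → DCLXXXV (Roman numeral)
DCLXXXV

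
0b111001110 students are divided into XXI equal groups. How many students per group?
Convert 0b111001110 (binary) → 256 + 128 + 64 + 8 + 4 + 2 = 462 (decimal)
Convert XXI (Roman numeral) → 10 + 10 + 1 = 21 (decimal)
Compute 462 ÷ 21 = 22
22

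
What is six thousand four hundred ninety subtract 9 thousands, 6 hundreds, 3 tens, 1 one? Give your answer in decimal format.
Convert six thousand four hundred ninety (English words) → 6×1000 + 4×100 + 90 = 6490 (decimal)
Convert 9 thousands, 6 hundreds, 3 tens, 1 one (place-value notation) → 9×1000 + 6×100 + 3×10 + 1 = 9631 (decimal)
Compute 6490 - 9631 = -3141
-3141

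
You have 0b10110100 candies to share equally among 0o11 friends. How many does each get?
Convert 0b10110100 (binary) → 128 + 32 + 16 + 4 = 180 (decimal)
Convert 0o11 (octal) → 1×8 + 1 = 9 (decimal)
Compute 180 ÷ 9 = 20
20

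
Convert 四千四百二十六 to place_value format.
Convert 四千四百二十六 (Chinese numeral) → 4×1000 + 4×100 + 2×10 + 6 = 4426 (decimal)
Convert 4426 (decimal) → 4426 = 4×1000 + 4×100 + 2×10 + 6 → 4 thousands, 4 hundreds, 2 tens, 6 ones (place-value notation)
4 thousands, 4 hundreds, 2 tens, 6 ones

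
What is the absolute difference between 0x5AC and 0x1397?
Convert 0x5AC (hexadecimal) → 5×256 + 10×16 + 12 = 1452 (decimal)
Convert 0x1397 (hexadecimal) → 1×4096 + 3×256 + 9×16 + 7 = 5015 (decimal)
Compute |1452 - 5015| = 3563
3563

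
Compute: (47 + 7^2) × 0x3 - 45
Convert 7^2 (power) → 49 (decimal)
Convert 0x3 (hexadecimal) → 3 (decimal)
Expression in decimal: (47 + 49) × 3 - 45
Parentheses first: 47 + 49 = 96
Multiply: 96 × 3 = 288
Subtract: 288 - 45 = 243
243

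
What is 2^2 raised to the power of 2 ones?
Convert 2^2 (power) → 4 (decimal)
Convert 2 ones (place-value notation) → 2 (decimal)
Compute 4 ^ 2 = 16
16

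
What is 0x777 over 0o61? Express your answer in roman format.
Convert 0x777 (hexadecimal) → 7×256 + 7×16 + 7 = 1911 (decimal)
Convert 0o61 (octal) → 6×8 + 1 = 49 (decimal)
Compute 1911 ÷ 49 = 39
Convert 39 (decimal) → 39 = 10 + 10 + 10 + 9 → XXXIX (Roman numeral)
XXXIX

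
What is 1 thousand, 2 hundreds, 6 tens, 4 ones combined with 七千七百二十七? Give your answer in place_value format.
Convert 1 thousand, 2 hundreds, 6 tens, 4 ones (place-value notation) → 1×1000 + 2×100 + 6×10 + 4 = 1264 (decimal)
Convert 七千七百二十七 (Chinese numeral) → 7×1000 + 7×100 + 2×10 + 7 = 7727 (decimal)
Compute 1264 + 7727 = 8991
Convert 8991 (decimal) → 8991 = 8×1000 + 9×100 + 9×10 + 1 → 8 thousands, 9 hundreds, 9 tens, 1 one (place-value notation)
8 thousands, 9 hundreds, 9 tens, 1 one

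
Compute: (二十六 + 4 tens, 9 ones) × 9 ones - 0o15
Convert 二十六 (Chinese numeral) → 2×10 + 6 = 26 (decimal)
Convert 4 tens, 9 ones (place-value notation) → 4×10 + 9 = 49 (decimal)
Convert 9 ones (place-value notation) → 9 (decimal)
Convert 0o15 (octal) → 1×8 + 5 = 13 (decimal)
Expression in decimal: (26 + 49) × 9 - 13
Parentheses first: 26 + 49 = 75
Multiply: 75 × 9 = 675
Subtract: 675 - 13 = 662
662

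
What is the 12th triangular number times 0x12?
Convert the 12th triangular number (triangular index) → 12×13/2 = 78 (decimal)
Convert 0x12 (hexadecimal) → 1×16 + 2 = 18 (decimal)
Compute 78 × 18 = 1404
1404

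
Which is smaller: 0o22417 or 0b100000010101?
Convert 0o22417 (octal) → 2×4096 + 2×512 + 4×64 + 1×8 + 7 = 9487 (decimal)
Convert 0b100000010101 (binary) → 2048 + 16 + 4 + 1 = 2069 (decimal)
Compare 9487 vs 2069: smaller = 2069
2069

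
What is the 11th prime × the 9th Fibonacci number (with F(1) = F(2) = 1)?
Convert the 11th prime (prime index) → 31 (decimal)
Convert the 9th Fibonacci number (with F(1) = F(2) = 1) (Fibonacci index) → 1, 1, 2, 3, 5, 8, 13, 21, 34 → 34 (decimal)
Compute 31 × 34 = 1054
1054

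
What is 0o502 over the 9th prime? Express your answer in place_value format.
Convert 0o502 (octal) → 5×64 + 2 = 322 (decimal)
Convert the 9th prime (prime index) → 23 (decimal)
Compute 322 ÷ 23 = 14
Convert 14 (decimal) → 14 = 1×10 + 4 → 1 ten, 4 ones (place-value notation)
1 ten, 4 ones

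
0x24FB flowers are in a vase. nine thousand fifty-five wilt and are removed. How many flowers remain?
Convert 0x24FB (hexadecimal) → 2×4096 + 4×256 + 15×16 + 11 = 9467 (decimal)
Convert nine thousand fifty-five (English words) → 9×1000 + 55 = 9055 (decimal)
Compute 9467 - 9055 = 412
412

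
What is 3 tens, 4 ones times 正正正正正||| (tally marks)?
Convert 3 tens, 4 ones (place-value notation) → 3×10 + 4 = 34 (decimal)
Convert 正正正正正||| (tally marks) → 5 + 5 + 5 + 5 + 5 + 3 = 28 (decimal)
Compute 34 × 28 = 952
952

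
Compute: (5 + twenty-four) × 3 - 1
Convert twenty-four (English words) → 24 (decimal)
Expression in decimal: (5 + 24) × 3 - 1
Parentheses first: 5 + 24 = 29
Multiply: 29 × 3 = 87
Subtract: 87 - 1 = 86
86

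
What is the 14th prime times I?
Convert the 14th prime (prime index) → 43 (decimal)
Convert I (Roman numeral) → 1 (decimal)
Compute 43 × 1 = 43
43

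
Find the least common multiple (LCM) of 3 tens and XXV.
Convert 3 tens (place-value notation) → 3×10 = 30 (decimal)
Convert XXV (Roman numeral) → 10 + 10 + 5 = 25 (decimal)
Compute lcm(30, 25) = 150
150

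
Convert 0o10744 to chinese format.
Convert 0o10744 (octal) → 1×4096 + 7×64 + 4×8 + 4 = 4580 (decimal)
Convert 4580 (decimal) → 4580 = 4×1000 + 5×100 + 8×10 → 四千五百八十 (Chinese numeral)
四千五百八十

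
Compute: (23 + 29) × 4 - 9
Parentheses first: 23 + 29 = 52
Multiply: 52 × 4 = 208
Subtract: 208 - 9 = 199
199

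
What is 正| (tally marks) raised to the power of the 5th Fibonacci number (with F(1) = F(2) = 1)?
Convert 正| (tally marks) → 5 + 1 = 6 (decimal)
Convert the 5th Fibonacci number (with F(1) = F(2) = 1) (Fibonacci index) → 1, 1, 2, 3, 5 → 5 (decimal)
Compute 6 ^ 5 = 7776
7776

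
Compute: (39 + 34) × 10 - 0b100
Convert 0b100 (binary) → 4 (decimal)
Expression in decimal: (39 + 34) × 10 - 4
Parentheses first: 39 + 34 = 73
Multiply: 73 × 10 = 730
Subtract: 730 - 4 = 726
726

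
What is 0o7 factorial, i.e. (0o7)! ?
Convert 0o7 (octal) → 7 (decimal)
Compute 7! = 5040
5040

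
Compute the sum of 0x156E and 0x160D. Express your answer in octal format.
Convert 0x156E (hexadecimal) → 1×4096 + 5×256 + 6×16 + 14 = 5486 (decimal)
Convert 0x160D (hexadecimal) → 1×4096 + 6×256 + 13 = 5645 (decimal)
Compute 5486 + 5645 = 11131
Convert 11131 (decimal) → 11131 = 2×4096 + 5×512 + 5×64 + 7×8 + 3 → 0o25573 (octal)
0o25573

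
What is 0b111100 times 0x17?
Convert 0b111100 (binary) → 32 + 16 + 8 + 4 = 60 (decimal)
Convert 0x17 (hexadecimal) → 1×16 + 7 = 23 (decimal)
Compute 60 × 23 = 1380
1380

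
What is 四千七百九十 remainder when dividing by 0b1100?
Convert 四千七百九十 (Chinese numeral) → 4×1000 + 7×100 + 9×10 = 4790 (decimal)
Convert 0b1100 (binary) → 8 + 4 = 12 (decimal)
Compute 4790 mod 12 = 2
2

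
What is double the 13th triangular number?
The 13th triangular number = 13×14/2 = 91
Compute 91 × 2 = 182
182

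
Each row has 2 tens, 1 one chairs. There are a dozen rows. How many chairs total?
Convert 2 tens, 1 one (place-value notation) → 2×10 + 1 = 21 (decimal)
Convert a dozen (colloquial) → 12 (decimal)
Compute 21 × 12 = 252
252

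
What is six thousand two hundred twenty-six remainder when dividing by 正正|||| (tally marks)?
Convert six thousand two hundred twenty-six (English words) → 6×1000 + 2×100 + 26 = 6226 (decimal)
Convert 正正|||| (tally marks) → 5 + 5 + 4 = 14 (decimal)
Compute 6226 mod 14 = 10
10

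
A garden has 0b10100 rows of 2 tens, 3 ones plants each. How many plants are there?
Convert 2 tens, 3 ones (place-value notation) → 2×10 + 3 = 23 (decimal)
Convert 0b10100 (binary) → 16 + 4 = 20 (decimal)
Compute 23 × 20 = 460
460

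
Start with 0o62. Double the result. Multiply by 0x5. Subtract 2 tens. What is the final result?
Convert 0o62 (octal) → 6×8 + 2 = 50 (decimal)
Start: 50
50 × 2 = 100
Convert 0x5 (hexadecimal) → 5 (decimal)
100 × 5 = 500
Convert 2 tens (place-value notation) → 2×10 = 20 (decimal)
500 - 20 = 480
480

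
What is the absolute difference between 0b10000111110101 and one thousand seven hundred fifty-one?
Convert 0b10000111110101 (binary) → 8192 + 256 + 128 + 64 + 32 + 16 + 4 + 1 = 8693 (decimal)
Convert one thousand seven hundred fifty-one (English words) → 1×1000 + 7×100 + 51 = 1751 (decimal)
Compute |8693 - 1751| = 6942
6942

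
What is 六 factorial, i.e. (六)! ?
Convert 六 (Chinese numeral) → 6 (decimal)
Compute 6! = 720
720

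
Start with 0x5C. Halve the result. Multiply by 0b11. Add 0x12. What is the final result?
Convert 0x5C (hexadecimal) → 5×16 + 12 = 92 (decimal)
Start: 92
92 ÷ 2 = 46
Convert 0b11 (binary) → 2 + 1 = 3 (decimal)
46 × 3 = 138
Convert 0x12 (hexadecimal) → 1×16 + 2 = 18 (decimal)
138 + 18 = 156
156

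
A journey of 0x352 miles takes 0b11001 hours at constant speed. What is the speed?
Convert 0x352 (hexadecimal) → 3×256 + 5×16 + 2 = 850 (decimal)
Convert 0b11001 (binary) → 16 + 8 + 1 = 25 (decimal)
Compute 850 ÷ 25 = 34
34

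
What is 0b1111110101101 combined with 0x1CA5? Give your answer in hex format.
Convert 0b1111110101101 (binary) → 4096 + 2048 + 1024 + 512 + 256 + 128 + 32 + 8 + 4 + 1 = 8109 (decimal)
Convert 0x1CA5 (hexadecimal) → 1×4096 + 12×256 + 10×16 + 5 = 7333 (decimal)
Compute 8109 + 7333 = 15442
Convert 15442 (decimal) → 15442 = 3×4096 + 12×256 + 5×16 + 2 → 0x3C52 (hexadecimal)
0x3C52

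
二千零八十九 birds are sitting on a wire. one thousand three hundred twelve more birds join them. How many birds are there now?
Convert 二千零八十九 (Chinese numeral) → 2×1000 + 8×10 + 9 = 2089 (decimal)
Convert one thousand three hundred twelve (English words) → 1×1000 + 3×100 + 12 = 1312 (decimal)
Compute 2089 + 1312 = 3401
3401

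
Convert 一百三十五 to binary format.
Convert 一百三十五 (Chinese numeral) → 1×100 + 3×10 + 5 = 135 (decimal)
Convert 135 (decimal) → 135 = 128 + 4 + 2 + 1 → 0b10000111 (binary)
0b10000111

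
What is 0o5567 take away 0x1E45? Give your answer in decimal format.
Convert 0o5567 (octal) → 5×512 + 5×64 + 6×8 + 7 = 2935 (decimal)
Convert 0x1E45 (hexadecimal) → 1×4096 + 14×256 + 4×16 + 5 = 7749 (decimal)
Compute 2935 - 7749 = -4814
-4814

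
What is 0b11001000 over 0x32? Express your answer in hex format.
Convert 0b11001000 (binary) → 128 + 64 + 8 = 200 (decimal)
Convert 0x32 (hexadecimal) → 3×16 + 2 = 50 (decimal)
Compute 200 ÷ 50 = 4
Convert 4 (decimal) → 0x4 (hexadecimal)
0x4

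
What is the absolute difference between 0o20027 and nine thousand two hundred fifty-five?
Convert 0o20027 (octal) → 2×4096 + 2×8 + 7 = 8215 (decimal)
Convert nine thousand two hundred fifty-five (English words) → 9×1000 + 2×100 + 55 = 9255 (decimal)
Compute |8215 - 9255| = 1040
1040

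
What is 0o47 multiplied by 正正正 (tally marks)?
Convert 0o47 (octal) → 4×8 + 7 = 39 (decimal)
Convert 正正正 (tally marks) → 5 + 5 + 5 = 15 (decimal)
Compute 39 × 15 = 585
585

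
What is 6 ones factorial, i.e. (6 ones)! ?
Convert 6 ones (place-value notation) → 6 (decimal)
Compute 6! = 720
720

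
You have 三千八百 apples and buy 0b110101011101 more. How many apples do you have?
Convert 三千八百 (Chinese numeral) → 3×1000 + 8×100 = 3800 (decimal)
Convert 0b110101011101 (binary) → 2048 + 1024 + 256 + 64 + 16 + 8 + 4 + 1 = 3421 (decimal)
Compute 3800 + 3421 = 7221
7221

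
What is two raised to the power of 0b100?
Convert two (English words) → 2 (decimal)
Convert 0b100 (binary) → 4 (decimal)
Compute 2 ^ 4 = 16
16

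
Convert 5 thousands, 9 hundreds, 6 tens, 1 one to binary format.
Convert 5 thousands, 9 hundreds, 6 tens, 1 one (place-value notation) → 5×1000 + 9×100 + 6×10 + 1 = 5961 (decimal)
Convert 5961 (decimal) → 5961 = 4096 + 1024 + 512 + 256 + 64 + 8 + 1 → 0b1011101001001 (binary)
0b1011101001001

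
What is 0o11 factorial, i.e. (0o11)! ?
Convert 0o11 (octal) → 1×8 + 1 = 9 (decimal)
Compute 9! = 362880
362880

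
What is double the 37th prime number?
The 37th prime number = 157
Compute 157 × 2 = 314
314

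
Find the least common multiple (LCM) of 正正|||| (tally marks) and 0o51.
Convert 正正|||| (tally marks) → 5 + 5 + 4 = 14 (decimal)
Convert 0o51 (octal) → 5×8 + 1 = 41 (decimal)
Compute lcm(14, 41) = 574
574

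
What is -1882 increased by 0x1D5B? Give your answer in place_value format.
Convert 0x1D5B (hexadecimal) → 1×4096 + 13×256 + 5×16 + 11 = 7515 (decimal)
Compute -1882 + 7515 = 5633
Convert 5633 (decimal) → 5633 = 5×1000 + 6×100 + 3×10 + 3 → 5 thousands, 6 hundreds, 3 tens, 3 ones (place-value notation)
5 thousands, 6 hundreds, 3 tens, 3 ones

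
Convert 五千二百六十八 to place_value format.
Convert 五千二百六十八 (Chinese numeral) → 5×1000 + 2×100 + 6×10 + 8 = 5268 (decimal)
Convert 5268 (decimal) → 5268 = 5×1000 + 2×100 + 6×10 + 8 → 5 thousands, 2 hundreds, 6 tens, 8 ones (place-value notation)
5 thousands, 2 hundreds, 6 tens, 8 ones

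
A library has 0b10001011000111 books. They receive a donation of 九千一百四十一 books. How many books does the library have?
Convert 0b10001011000111 (binary) → 8192 + 512 + 128 + 64 + 4 + 2 + 1 = 8903 (decimal)
Convert 九千一百四十一 (Chinese numeral) → 9×1000 + 1×100 + 4×10 + 1 = 9141 (decimal)
Compute 8903 + 9141 = 18044
18044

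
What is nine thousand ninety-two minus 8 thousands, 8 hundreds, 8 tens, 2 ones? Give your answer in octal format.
Convert nine thousand ninety-two (English words) → 9×1000 + 92 = 9092 (decimal)
Convert 8 thousands, 8 hundreds, 8 tens, 2 ones (place-value notation) → 8×1000 + 8×100 + 8×10 + 2 = 8882 (decimal)
Compute 9092 - 8882 = 210
Convert 210 (decimal) → 210 = 3×64 + 2×8 + 2 → 0o322 (octal)
0o322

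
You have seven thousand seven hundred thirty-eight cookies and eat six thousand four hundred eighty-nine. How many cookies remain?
Convert seven thousand seven hundred thirty-eight (English words) → 7×1000 + 7×100 + 38 = 7738 (decimal)
Convert six thousand four hundred eighty-nine (English words) → 6×1000 + 4×100 + 89 = 6489 (decimal)
Compute 7738 - 6489 = 1249
1249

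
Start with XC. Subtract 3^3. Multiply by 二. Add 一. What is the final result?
Convert XC (Roman numeral) → 90 (decimal)
Start: 90
Convert 3^3 (power) → 27 (decimal)
90 - 27 = 63
Convert 二 (Chinese numeral) → 2 (decimal)
63 × 2 = 126
Convert 一 (Chinese numeral) → 1 (decimal)
126 + 1 = 127
127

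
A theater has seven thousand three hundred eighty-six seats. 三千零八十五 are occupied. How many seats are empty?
Convert seven thousand three hundred eighty-six (English words) → 7×1000 + 3×100 + 86 = 7386 (decimal)
Convert 三千零八十五 (Chinese numeral) → 3×1000 + 8×10 + 5 = 3085 (decimal)
Compute 7386 - 3085 = 4301
4301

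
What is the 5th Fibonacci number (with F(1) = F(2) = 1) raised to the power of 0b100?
Convert the 5th Fibonacci number (with F(1) = F(2) = 1) (Fibonacci index) → 1, 1, 2, 3, 5 → 5 (decimal)
Convert 0b100 (binary) → 4 (decimal)
Compute 5 ^ 4 = 625
625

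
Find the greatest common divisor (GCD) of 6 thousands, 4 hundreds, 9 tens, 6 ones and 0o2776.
Convert 6 thousands, 4 hundreds, 9 tens, 6 ones (place-value notation) → 6×1000 + 4×100 + 9×10 + 6 = 6496 (decimal)
Convert 0o2776 (octal) → 2×512 + 7×64 + 7×8 + 6 = 1534 (decimal)
Compute gcd(6496, 1534) = 2
2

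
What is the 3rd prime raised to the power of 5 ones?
Convert the 3rd prime (prime index) → 5 (decimal)
Convert 5 ones (place-value notation) → 5 (decimal)
Compute 5 ^ 5 = 3125
3125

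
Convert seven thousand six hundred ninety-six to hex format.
Convert seven thousand six hundred ninety-six (English words) → 7×1000 + 6×100 + 96 = 7696 (decimal)
Convert 7696 (decimal) → 7696 = 1×4096 + 14×256 + 1×16 → 0x1E10 (hexadecimal)
0x1E10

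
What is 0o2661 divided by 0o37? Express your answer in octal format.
Convert 0o2661 (octal) → 2×512 + 6×64 + 6×8 + 1 = 1457 (decimal)
Convert 0o37 (octal) → 3×8 + 7 = 31 (decimal)
Compute 1457 ÷ 31 = 47
Convert 47 (decimal) → 47 = 5×8 + 7 → 0o57 (octal)
0o57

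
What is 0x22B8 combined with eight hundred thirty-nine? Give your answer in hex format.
Convert 0x22B8 (hexadecimal) → 2×4096 + 2×256 + 11×16 + 8 = 8888 (decimal)
Convert eight hundred thirty-nine (English words) → 8×100 + 39 = 839 (decimal)
Compute 8888 + 839 = 9727
Convert 9727 (decimal) → 9727 = 2×4096 + 5×256 + 15×16 + 15 → 0x25FF (hexadecimal)
0x25FF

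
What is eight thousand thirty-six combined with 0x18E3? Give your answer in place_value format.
Convert eight thousand thirty-six (English words) → 8×1000 + 36 = 8036 (decimal)
Convert 0x18E3 (hexadecimal) → 1×4096 + 8×256 + 14×16 + 3 = 6371 (decimal)
Compute 8036 + 6371 = 14407
Convert 14407 (decimal) → 14407 = 14×1000 + 4×100 + 7 → 14 thousands, 4 hundreds, 7 ones (place-value notation)
14 thousands, 4 hundreds, 7 ones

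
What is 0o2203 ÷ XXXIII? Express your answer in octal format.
Convert 0o2203 (octal) → 2×512 + 2×64 + 3 = 1155 (decimal)
Convert XXXIII (Roman numeral) → 10 + 10 + 10 + 1 + 1 + 1 = 33 (decimal)
Compute 1155 ÷ 33 = 35
Convert 35 (decimal) → 35 = 4×8 + 3 → 0o43 (octal)
0o43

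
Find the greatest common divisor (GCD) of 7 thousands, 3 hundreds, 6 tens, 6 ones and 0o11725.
Convert 7 thousands, 3 hundreds, 6 tens, 6 ones (place-value notation) → 7×1000 + 3×100 + 6×10 + 6 = 7366 (decimal)
Convert 0o11725 (octal) → 1×4096 + 1×512 + 7×64 + 2×8 + 5 = 5077 (decimal)
Compute gcd(7366, 5077) = 1
1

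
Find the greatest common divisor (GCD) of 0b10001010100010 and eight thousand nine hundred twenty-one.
Convert 0b10001010100010 (binary) → 8192 + 512 + 128 + 32 + 2 = 8866 (decimal)
Convert eight thousand nine hundred twenty-one (English words) → 8×1000 + 9×100 + 21 = 8921 (decimal)
Compute gcd(8866, 8921) = 11
11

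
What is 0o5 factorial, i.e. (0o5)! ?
Convert 0o5 (octal) → 5 (decimal)
Compute 5! = 120
120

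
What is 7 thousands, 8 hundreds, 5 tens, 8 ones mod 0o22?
Convert 7 thousands, 8 hundreds, 5 tens, 8 ones (place-value notation) → 7×1000 + 8×100 + 5×10 + 8 = 7858 (decimal)
Convert 0o22 (octal) → 2×8 + 2 = 18 (decimal)
Compute 7858 mod 18 = 10
10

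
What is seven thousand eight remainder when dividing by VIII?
Convert seven thousand eight (English words) → 7×1000 + 8 = 7008 (decimal)
Convert VIII (Roman numeral) → 5 + 1 + 1 + 1 = 8 (decimal)
Compute 7008 mod 8 = 0
0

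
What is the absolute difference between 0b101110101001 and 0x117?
Convert 0b101110101001 (binary) → 2048 + 512 + 256 + 128 + 32 + 8 + 1 = 2985 (decimal)
Convert 0x117 (hexadecimal) → 1×256 + 1×16 + 7 = 279 (decimal)
Compute |2985 - 279| = 2706
2706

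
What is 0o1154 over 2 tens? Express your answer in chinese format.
Convert 0o1154 (octal) → 1×512 + 1×64 + 5×8 + 4 = 620 (decimal)
Convert 2 tens (place-value notation) → 2×10 = 20 (decimal)
Compute 620 ÷ 20 = 31
Convert 31 (decimal) → 31 = 3×10 + 1 → 三十一 (Chinese numeral)
三十一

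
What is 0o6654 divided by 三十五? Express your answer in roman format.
Convert 0o6654 (octal) → 6×512 + 6×64 + 5×8 + 4 = 3500 (decimal)
Convert 三十五 (Chinese numeral) → 3×10 + 5 = 35 (decimal)
Compute 3500 ÷ 35 = 100
Convert 100 (decimal) → C (Roman numeral)
C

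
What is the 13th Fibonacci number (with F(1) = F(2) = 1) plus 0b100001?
The 13th Fibonacci number (with F(1) = F(2) = 1): 1, 1, 2, 3, 5, 8, 13, 21, 34, 55, 89, 144, 233 → 233
Convert 0b100001 (binary) → 32 + 1 = 33 (decimal)
Compute 233 + 33 = 266
266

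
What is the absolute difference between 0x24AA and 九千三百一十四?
Convert 0x24AA (hexadecimal) → 2×4096 + 4×256 + 10×16 + 10 = 9386 (decimal)
Convert 九千三百一十四 (Chinese numeral) → 9×1000 + 3×100 + 1×10 + 4 = 9314 (decimal)
Compute |9386 - 9314| = 72
72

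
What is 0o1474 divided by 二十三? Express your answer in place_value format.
Convert 0o1474 (octal) → 1×512 + 4×64 + 7×8 + 4 = 828 (decimal)
Convert 二十三 (Chinese numeral) → 2×10 + 3 = 23 (decimal)
Compute 828 ÷ 23 = 36
Convert 36 (decimal) → 36 = 3×10 + 6 → 3 tens, 6 ones (place-value notation)
3 tens, 6 ones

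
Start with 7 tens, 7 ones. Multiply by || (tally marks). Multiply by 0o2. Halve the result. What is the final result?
Convert 7 tens, 7 ones (place-value notation) → 7×10 + 7 = 77 (decimal)
Start: 77
Convert || (tally marks) → 2 (decimal)
77 × 2 = 154
Convert 0o2 (octal) → 2 (decimal)
154 × 2 = 308
308 ÷ 2 = 154
154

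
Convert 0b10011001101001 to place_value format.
Convert 0b10011001101001 (binary) → 8192 + 1024 + 512 + 64 + 32 + 8 + 1 = 9833 (decimal)
Convert 9833 (decimal) → 9833 = 9×1000 + 8×100 + 3×10 + 3 → 9 thousands, 8 hundreds, 3 tens, 3 ones (place-value notation)
9 thousands, 8 hundreds, 3 tens, 3 ones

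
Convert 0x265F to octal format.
Convert 0x265F (hexadecimal) → 2×4096 + 6×256 + 5×16 + 15 = 9823 (decimal)
Convert 9823 (decimal) → 9823 = 2×4096 + 3×512 + 1×64 + 3×8 + 7 → 0o23137 (octal)
0o23137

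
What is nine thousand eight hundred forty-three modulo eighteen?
Convert nine thousand eight hundred forty-three (English words) → 9×1000 + 8×100 + 43 = 9843 (decimal)
Convert eighteen (English words) → 18 (decimal)
Compute 9843 mod 18 = 15
15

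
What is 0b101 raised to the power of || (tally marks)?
Convert 0b101 (binary) → 4 + 1 = 5 (decimal)
Convert || (tally marks) → 2 (decimal)
Compute 5 ^ 2 = 25
25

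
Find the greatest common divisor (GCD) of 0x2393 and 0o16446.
Convert 0x2393 (hexadecimal) → 2×4096 + 3×256 + 9×16 + 3 = 9107 (decimal)
Convert 0o16446 (octal) → 1×4096 + 6×512 + 4×64 + 4×8 + 6 = 7462 (decimal)
Compute gcd(9107, 7462) = 7
7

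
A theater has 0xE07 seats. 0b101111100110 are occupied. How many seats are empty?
Convert 0xE07 (hexadecimal) → 14×256 + 7 = 3591 (decimal)
Convert 0b101111100110 (binary) → 2048 + 512 + 256 + 128 + 64 + 32 + 4 + 2 = 3046 (decimal)
Compute 3591 - 3046 = 545
545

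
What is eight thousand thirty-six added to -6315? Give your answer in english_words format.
Convert eight thousand thirty-six (English words) → 8×1000 + 36 = 8036 (decimal)
Compute 8036 + -6315 = 1721
Convert 1721 (decimal) → 1721 = 1×1000 + 7×100 + 21 → one thousand seven hundred twenty-one (English words)
one thousand seven hundred twenty-one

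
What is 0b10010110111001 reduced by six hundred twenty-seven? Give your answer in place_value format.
Convert 0b10010110111001 (binary) → 8192 + 1024 + 256 + 128 + 32 + 16 + 8 + 1 = 9657 (decimal)
Convert six hundred twenty-seven (English words) → 6×100 + 27 = 627 (decimal)
Compute 9657 - 627 = 9030
Convert 9030 (decimal) → 9030 = 9×1000 + 3×10 → 9 thousands, 3 tens (place-value notation)
9 thousands, 3 tens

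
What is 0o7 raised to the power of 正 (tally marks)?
Convert 0o7 (octal) → 7 (decimal)
Convert 正 (tally marks) → 5 (decimal)
Compute 7 ^ 5 = 16807
16807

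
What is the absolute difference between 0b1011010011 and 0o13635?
Convert 0b1011010011 (binary) → 512 + 128 + 64 + 16 + 2 + 1 = 723 (decimal)
Convert 0o13635 (octal) → 1×4096 + 3×512 + 6×64 + 3×8 + 5 = 6045 (decimal)
Compute |723 - 6045| = 5322
5322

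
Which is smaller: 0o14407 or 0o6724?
Convert 0o14407 (octal) → 1×4096 + 4×512 + 4×64 + 7 = 6407 (decimal)
Convert 0o6724 (octal) → 6×512 + 7×64 + 2×8 + 4 = 3540 (decimal)
Compare 6407 vs 3540: smaller = 3540
3540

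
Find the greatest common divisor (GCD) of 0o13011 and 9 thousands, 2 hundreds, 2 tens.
Convert 0o13011 (octal) → 1×4096 + 3×512 + 1×8 + 1 = 5641 (decimal)
Convert 9 thousands, 2 hundreds, 2 tens (place-value notation) → 9×1000 + 2×100 + 2×10 = 9220 (decimal)
Compute gcd(5641, 9220) = 1
1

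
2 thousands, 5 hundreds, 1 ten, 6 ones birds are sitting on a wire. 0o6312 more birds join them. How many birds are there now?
Convert 2 thousands, 5 hundreds, 1 ten, 6 ones (place-value notation) → 2×1000 + 5×100 + 1×10 + 6 = 2516 (decimal)
Convert 0o6312 (octal) → 6×512 + 3×64 + 1×8 + 2 = 3274 (decimal)
Compute 2516 + 3274 = 5790
5790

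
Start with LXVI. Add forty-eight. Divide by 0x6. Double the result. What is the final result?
Convert LXVI (Roman numeral) → 50 + 10 + 5 + 1 = 66 (decimal)
Start: 66
Convert forty-eight (English words) → 48 (decimal)
66 + 48 = 114
Convert 0x6 (hexadecimal) → 6 (decimal)
114 ÷ 6 = 19
19 × 2 = 38
38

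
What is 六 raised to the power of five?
Convert 六 (Chinese numeral) → 6 (decimal)
Convert five (English words) → 5 (decimal)
Compute 6 ^ 5 = 7776
7776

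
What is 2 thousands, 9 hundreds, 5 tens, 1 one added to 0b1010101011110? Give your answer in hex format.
Convert 2 thousands, 9 hundreds, 5 tens, 1 one (place-value notation) → 2×1000 + 9×100 + 5×10 + 1 = 2951 (decimal)
Convert 0b1010101011110 (binary) → 4096 + 1024 + 256 + 64 + 16 + 8 + 4 + 2 = 5470 (decimal)
Compute 2951 + 5470 = 8421
Convert 8421 (decimal) → 8421 = 2×4096 + 14×16 + 5 → 0x20E5 (hexadecimal)
0x20E5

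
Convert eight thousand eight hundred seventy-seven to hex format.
Convert eight thousand eight hundred seventy-seven (English words) → 8×1000 + 8×100 + 77 = 8877 (decimal)
Convert 8877 (decimal) → 8877 = 2×4096 + 2×256 + 10×16 + 13 → 0x22AD (hexadecimal)
0x22AD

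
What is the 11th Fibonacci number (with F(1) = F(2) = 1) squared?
The 11th Fibonacci number (with F(1) = F(2) = 1): 1, 1, 2, 3, 5, 8, 13, 21, 34, 55, 89 → 89
Compute 89² = 89 × 89 = 7921
7921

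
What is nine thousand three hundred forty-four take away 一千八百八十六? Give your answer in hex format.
Convert nine thousand three hundred forty-four (English words) → 9×1000 + 3×100 + 44 = 9344 (decimal)
Convert 一千八百八十六 (Chinese numeral) → 1×1000 + 8×100 + 8×10 + 6 = 1886 (decimal)
Compute 9344 - 1886 = 7458
Convert 7458 (decimal) → 7458 = 1×4096 + 13×256 + 2×16 + 2 → 0x1D22 (hexadecimal)
0x1D22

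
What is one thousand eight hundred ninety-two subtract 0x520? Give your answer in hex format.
Convert one thousand eight hundred ninety-two (English words) → 1×1000 + 8×100 + 92 = 1892 (decimal)
Convert 0x520 (hexadecimal) → 5×256 + 2×16 = 1312 (decimal)
Compute 1892 - 1312 = 580
Convert 580 (decimal) → 580 = 2×256 + 4×16 + 4 → 0x244 (hexadecimal)
0x244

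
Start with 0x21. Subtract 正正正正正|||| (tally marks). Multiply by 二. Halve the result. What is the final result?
Convert 0x21 (hexadecimal) → 2×16 + 1 = 33 (decimal)
Start: 33
Convert 正正正正正|||| (tally marks) → 5 + 5 + 5 + 5 + 5 + 4 = 29 (decimal)
33 - 29 = 4
Convert 二 (Chinese numeral) → 2 (decimal)
4 × 2 = 8
8 ÷ 2 = 4
4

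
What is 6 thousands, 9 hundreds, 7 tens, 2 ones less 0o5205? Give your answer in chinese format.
Convert 6 thousands, 9 hundreds, 7 tens, 2 ones (place-value notation) → 6×1000 + 9×100 + 7×10 + 2 = 6972 (decimal)
Convert 0o5205 (octal) → 5×512 + 2×64 + 5 = 2693 (decimal)
Compute 6972 - 2693 = 4279
Convert 4279 (decimal) → 4279 = 4×1000 + 2×100 + 7×10 + 9 → 四千二百七十九 (Chinese numeral)
四千二百七十九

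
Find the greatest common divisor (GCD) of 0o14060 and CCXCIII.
Convert 0o14060 (octal) → 1×4096 + 4×512 + 6×8 = 6192 (decimal)
Convert CCXCIII (Roman numeral) → 100 + 100 + 90 + 1 + 1 + 1 = 293 (decimal)
Compute gcd(6192, 293) = 1
1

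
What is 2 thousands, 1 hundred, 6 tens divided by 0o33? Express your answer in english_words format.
Convert 2 thousands, 1 hundred, 6 tens (place-value notation) → 2×1000 + 1×100 + 6×10 = 2160 (decimal)
Convert 0o33 (octal) → 3×8 + 3 = 27 (decimal)
Compute 2160 ÷ 27 = 80
Convert 80 (decimal) → eighty (English words)
eighty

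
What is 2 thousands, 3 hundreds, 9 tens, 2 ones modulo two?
Convert 2 thousands, 3 hundreds, 9 tens, 2 ones (place-value notation) → 2×1000 + 3×100 + 9×10 + 2 = 2392 (decimal)
Convert two (English words) → 2 (decimal)
Compute 2392 mod 2 = 0
0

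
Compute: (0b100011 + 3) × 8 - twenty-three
Convert 0b100011 (binary) → 32 + 2 + 1 = 35 (decimal)
Convert twenty-three (English words) → 23 (decimal)
Expression in decimal: (35 + 3) × 8 - 23
Parentheses first: 35 + 3 = 38
Multiply: 38 × 8 = 304
Subtract: 304 - 23 = 281
281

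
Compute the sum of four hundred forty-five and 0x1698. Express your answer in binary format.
Convert four hundred forty-five (English words) → 4×100 + 45 = 445 (decimal)
Convert 0x1698 (hexadecimal) → 1×4096 + 6×256 + 9×16 + 8 = 5784 (decimal)
Compute 445 + 5784 = 6229
Convert 6229 (decimal) → 6229 = 4096 + 2048 + 64 + 16 + 4 + 1 → 0b1100001010101 (binary)
0b1100001010101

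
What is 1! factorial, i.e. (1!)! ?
Convert 1! (factorial) → 1 (decimal)
Compute 1! = 1
1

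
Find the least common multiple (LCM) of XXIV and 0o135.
Convert XXIV (Roman numeral) → 10 + 10 + 4 = 24 (decimal)
Convert 0o135 (octal) → 1×64 + 3×8 + 5 = 93 (decimal)
Compute lcm(24, 93) = 744
744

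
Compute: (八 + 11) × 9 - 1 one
Convert 八 (Chinese numeral) → 8 (decimal)
Convert 1 one (place-value notation) → 1 (decimal)
Expression in decimal: (8 + 11) × 9 - 1
Parentheses first: 8 + 11 = 19
Multiply: 19 × 9 = 171
Subtract: 171 - 1 = 170
170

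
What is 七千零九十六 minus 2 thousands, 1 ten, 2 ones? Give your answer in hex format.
Convert 七千零九十六 (Chinese numeral) → 7×1000 + 9×10 + 6 = 7096 (decimal)
Convert 2 thousands, 1 ten, 2 ones (place-value notation) → 2×1000 + 1×10 + 2 = 2012 (decimal)
Compute 7096 - 2012 = 5084
Convert 5084 (decimal) → 5084 = 1×4096 + 3×256 + 13×16 + 12 → 0x13DC (hexadecimal)
0x13DC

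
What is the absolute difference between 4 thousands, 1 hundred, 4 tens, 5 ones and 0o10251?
Convert 4 thousands, 1 hundred, 4 tens, 5 ones (place-value notation) → 4×1000 + 1×100 + 4×10 + 5 = 4145 (decimal)
Convert 0o10251 (octal) → 1×4096 + 2×64 + 5×8 + 1 = 4265 (decimal)
Compute |4145 - 4265| = 120
120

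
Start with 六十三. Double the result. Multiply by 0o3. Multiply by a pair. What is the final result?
Convert 六十三 (Chinese numeral) → 6×10 + 3 = 63 (decimal)
Start: 63
63 × 2 = 126
Convert 0o3 (octal) → 3 (decimal)
126 × 3 = 378
Convert a pair (colloquial) → 2 (decimal)
378 × 2 = 756
756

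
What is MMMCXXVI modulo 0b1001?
Convert MMMCXXVI (Roman numeral) → 1000 + 1000 + 1000 + 100 + 10 + 10 + 5 + 1 = 3126 (decimal)
Convert 0b1001 (binary) → 8 + 1 = 9 (decimal)
Compute 3126 mod 9 = 3
3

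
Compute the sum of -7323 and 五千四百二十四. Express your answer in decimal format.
Convert 五千四百二十四 (Chinese numeral) → 5×1000 + 4×100 + 2×10 + 4 = 5424 (decimal)
Compute -7323 + 5424 = -1899
-1899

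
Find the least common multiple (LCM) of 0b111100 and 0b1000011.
Convert 0b111100 (binary) → 32 + 16 + 8 + 4 = 60 (decimal)
Convert 0b1000011 (binary) → 64 + 2 + 1 = 67 (decimal)
Compute lcm(60, 67) = 4020
4020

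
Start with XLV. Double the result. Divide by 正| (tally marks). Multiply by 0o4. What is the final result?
Convert XLV (Roman numeral) → 40 + 5 = 45 (decimal)
Start: 45
45 × 2 = 90
Convert 正| (tally marks) → 5 + 1 = 6 (decimal)
90 ÷ 6 = 15
Convert 0o4 (octal) → 4 (decimal)
15 × 4 = 60
60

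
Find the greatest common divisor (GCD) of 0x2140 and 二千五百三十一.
Convert 0x2140 (hexadecimal) → 2×4096 + 1×256 + 4×16 = 8512 (decimal)
Convert 二千五百三十一 (Chinese numeral) → 2×1000 + 5×100 + 3×10 + 1 = 2531 (decimal)
Compute gcd(8512, 2531) = 1
1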